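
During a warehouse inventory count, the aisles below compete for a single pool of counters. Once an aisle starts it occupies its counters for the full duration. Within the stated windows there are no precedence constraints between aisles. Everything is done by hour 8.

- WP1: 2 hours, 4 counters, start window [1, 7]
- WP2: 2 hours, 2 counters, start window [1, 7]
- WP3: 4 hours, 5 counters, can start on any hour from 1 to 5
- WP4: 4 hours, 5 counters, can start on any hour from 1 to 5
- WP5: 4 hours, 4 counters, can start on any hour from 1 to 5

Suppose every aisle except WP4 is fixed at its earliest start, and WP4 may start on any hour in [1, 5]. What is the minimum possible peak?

15

WP4@1: h1:20  h2:20  h3:14  h4:14  h5:0  h6:0  h7:0  h8:0 → peak 20
WP4@2: h1:15  h2:20  h3:14  h4:14  h5:5  h6:0  h7:0  h8:0 → peak 20
WP4@3: h1:15  h2:15  h3:14  h4:14  h5:5  h6:5  h7:0  h8:0 → peak 15
WP4@4: h1:15  h2:15  h3:9  h4:14  h5:5  h6:5  h7:5  h8:0 → peak 15
WP4@5: h1:15  h2:15  h3:9  h4:9  h5:5  h6:5  h7:5  h8:5 → peak 15
Best is WP4@3, peak 15.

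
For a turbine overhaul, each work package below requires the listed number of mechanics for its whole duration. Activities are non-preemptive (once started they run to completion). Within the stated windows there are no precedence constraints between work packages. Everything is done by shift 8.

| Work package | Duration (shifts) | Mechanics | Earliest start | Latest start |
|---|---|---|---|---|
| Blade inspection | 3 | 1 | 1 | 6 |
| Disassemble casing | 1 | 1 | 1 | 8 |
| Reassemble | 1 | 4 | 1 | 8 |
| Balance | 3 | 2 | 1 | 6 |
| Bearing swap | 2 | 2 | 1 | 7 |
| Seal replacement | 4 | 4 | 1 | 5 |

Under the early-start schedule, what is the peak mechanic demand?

14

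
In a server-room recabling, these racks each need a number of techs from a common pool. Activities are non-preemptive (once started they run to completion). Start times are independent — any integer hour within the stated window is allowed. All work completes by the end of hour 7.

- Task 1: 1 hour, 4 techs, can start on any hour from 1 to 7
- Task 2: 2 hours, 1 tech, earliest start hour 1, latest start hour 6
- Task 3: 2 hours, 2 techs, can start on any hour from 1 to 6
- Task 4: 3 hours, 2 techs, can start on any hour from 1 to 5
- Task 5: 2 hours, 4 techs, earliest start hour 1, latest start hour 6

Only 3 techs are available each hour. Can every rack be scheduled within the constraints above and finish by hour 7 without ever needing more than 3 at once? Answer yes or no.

no

Total tech-hours = 24; over 7 hours the average is 24/7 > 3, so some hour must exceed 3.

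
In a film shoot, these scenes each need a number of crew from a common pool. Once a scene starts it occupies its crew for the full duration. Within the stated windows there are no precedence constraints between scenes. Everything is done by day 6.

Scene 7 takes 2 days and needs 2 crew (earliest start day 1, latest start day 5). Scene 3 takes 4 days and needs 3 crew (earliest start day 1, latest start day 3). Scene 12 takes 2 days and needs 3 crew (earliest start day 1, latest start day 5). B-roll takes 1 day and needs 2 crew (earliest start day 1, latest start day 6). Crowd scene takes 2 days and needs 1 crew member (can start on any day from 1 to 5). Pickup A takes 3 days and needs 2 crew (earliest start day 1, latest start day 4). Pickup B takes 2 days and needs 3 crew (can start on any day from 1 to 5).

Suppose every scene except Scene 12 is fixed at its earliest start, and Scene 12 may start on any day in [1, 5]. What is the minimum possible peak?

Scene 12@1: d1:16  d2:14  d3:5  d4:3  d5:0  d6:0 → peak 16
Scene 12@2: d1:13  d2:14  d3:8  d4:3  d5:0  d6:0 → peak 14
Scene 12@3: d1:13  d2:11  d3:8  d4:6  d5:0  d6:0 → peak 13
Scene 12@4: d1:13  d2:11  d3:5  d4:6  d5:3  d6:0 → peak 13
Scene 12@5: d1:13  d2:11  d3:5  d4:3  d5:3  d6:3 → peak 13
Best is Scene 12@3, peak 13.

13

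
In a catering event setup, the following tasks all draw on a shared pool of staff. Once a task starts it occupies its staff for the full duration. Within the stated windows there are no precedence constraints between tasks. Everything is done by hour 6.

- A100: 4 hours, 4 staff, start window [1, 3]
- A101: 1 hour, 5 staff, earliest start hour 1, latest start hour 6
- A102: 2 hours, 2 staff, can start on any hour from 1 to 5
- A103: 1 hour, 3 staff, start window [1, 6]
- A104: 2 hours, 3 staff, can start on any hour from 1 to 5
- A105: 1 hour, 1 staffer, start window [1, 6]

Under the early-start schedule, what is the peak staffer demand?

18

Early-start schedule: A100@1, A101@1, A102@1, A103@1, A104@1, A105@1.
Load per hour: hour 1: 18, hour 2: 9, hour 3: 4, hour 4: 4, hour 5: 0, hour 6: 0.
Peak is 18.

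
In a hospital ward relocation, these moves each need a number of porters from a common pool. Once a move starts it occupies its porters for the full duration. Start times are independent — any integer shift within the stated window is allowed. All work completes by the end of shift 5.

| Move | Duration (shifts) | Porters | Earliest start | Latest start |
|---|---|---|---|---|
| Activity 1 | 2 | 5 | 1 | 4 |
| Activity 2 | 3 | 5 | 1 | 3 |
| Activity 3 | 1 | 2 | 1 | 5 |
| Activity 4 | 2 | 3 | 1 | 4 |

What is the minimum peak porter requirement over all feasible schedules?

8

Early-start (Activity 1@1, Activity 2@1, Activity 3@1, Activity 4@1) gives peak 15: s1:15  s2:13  s3:5  s4:0  s5:0.
Shift Activity 2→3, Activity 4→2.
Schedule Activity 1@1, Activity 2@3, Activity 3@1, Activity 4@2: s1:7  s2:8  s3:8  s4:5  s5:5 — peak 8.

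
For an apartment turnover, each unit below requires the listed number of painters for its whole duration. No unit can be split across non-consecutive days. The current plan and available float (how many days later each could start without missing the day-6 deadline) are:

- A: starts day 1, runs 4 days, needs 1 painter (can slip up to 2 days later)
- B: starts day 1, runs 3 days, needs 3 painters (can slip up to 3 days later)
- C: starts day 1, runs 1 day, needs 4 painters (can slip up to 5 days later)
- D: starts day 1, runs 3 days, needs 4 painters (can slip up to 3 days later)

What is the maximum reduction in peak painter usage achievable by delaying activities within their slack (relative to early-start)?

5

Early-start peak: d1:12  d2:8  d3:8  d4:1  d5:0  d6:0 ⇒ 12.
Leveled (A@1, B@4, C@5, D@1): d1:5  d2:5  d3:5  d4:4  d5:7  d6:3 ⇒ 7.
Reduction 12 − 7 = 5.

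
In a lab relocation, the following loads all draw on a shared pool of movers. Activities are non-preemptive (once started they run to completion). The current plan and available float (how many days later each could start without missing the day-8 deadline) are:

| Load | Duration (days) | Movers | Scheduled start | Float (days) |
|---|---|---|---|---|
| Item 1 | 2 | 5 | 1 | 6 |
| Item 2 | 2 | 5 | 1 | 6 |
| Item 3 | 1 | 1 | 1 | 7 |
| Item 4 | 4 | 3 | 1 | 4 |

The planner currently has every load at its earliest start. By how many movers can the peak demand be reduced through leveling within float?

Early-start peak: d1:14  d2:13  d3:3  d4:3  d5:0  d6:0  d7:0  d8:0 ⇒ 14.
Leveled (Item 1@1, Item 2@3, Item 3@5, Item 4@5): d1:5  d2:5  d3:5  d4:5  d5:4  d6:3  d7:3  d8:3 ⇒ 5.
Reduction 14 − 5 = 9.

9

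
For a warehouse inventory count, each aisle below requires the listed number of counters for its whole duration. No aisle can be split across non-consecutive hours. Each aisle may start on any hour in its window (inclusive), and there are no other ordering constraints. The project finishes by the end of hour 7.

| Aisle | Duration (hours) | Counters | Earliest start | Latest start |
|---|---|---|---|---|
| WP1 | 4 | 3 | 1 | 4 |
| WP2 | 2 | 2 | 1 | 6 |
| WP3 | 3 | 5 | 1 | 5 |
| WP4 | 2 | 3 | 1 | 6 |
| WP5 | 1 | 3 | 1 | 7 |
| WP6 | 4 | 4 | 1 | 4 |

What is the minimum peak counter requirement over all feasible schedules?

9

Early-start (WP1@1, WP2@1, WP3@1, WP4@1, WP5@1, WP6@1) gives peak 20: h1:20  h2:17  h3:12  h4:7  h5:0  h6:0  h7:0.
Shift WP3→5, WP5→3, WP6→4.
Schedule WP1@1, WP2@1, WP3@5, WP4@1, WP5@3, WP6@4: h1:8  h2:8  h3:6  h4:7  h5:9  h6:9  h7:9 — peak 9.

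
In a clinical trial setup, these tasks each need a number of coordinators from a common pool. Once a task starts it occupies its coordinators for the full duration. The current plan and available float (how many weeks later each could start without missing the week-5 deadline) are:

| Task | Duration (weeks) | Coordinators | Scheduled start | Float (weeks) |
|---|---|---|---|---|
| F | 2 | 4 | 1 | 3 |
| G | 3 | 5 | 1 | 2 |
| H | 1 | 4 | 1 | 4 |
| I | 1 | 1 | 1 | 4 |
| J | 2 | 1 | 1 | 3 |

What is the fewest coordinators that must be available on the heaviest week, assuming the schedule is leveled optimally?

Early-start (F@1, G@1, H@1, I@1, J@1) gives peak 15: w1:15  w2:10  w3:5  w4:0  w5:0.
Shift G→3, I→2, J→2.
Schedule F@1, G@3, H@1, I@2, J@2: w1:8  w2:6  w3:6  w4:5  w5:5 — peak 8.

8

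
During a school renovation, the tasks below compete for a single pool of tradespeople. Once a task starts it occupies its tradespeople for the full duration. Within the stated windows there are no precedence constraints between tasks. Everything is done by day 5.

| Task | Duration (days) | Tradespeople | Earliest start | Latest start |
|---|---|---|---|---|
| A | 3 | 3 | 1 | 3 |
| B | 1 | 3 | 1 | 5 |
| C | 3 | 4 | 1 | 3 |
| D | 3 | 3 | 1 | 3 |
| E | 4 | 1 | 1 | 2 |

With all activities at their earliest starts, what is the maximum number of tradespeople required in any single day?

14

Early-start schedule: A@1, B@1, C@1, D@1, E@1.
Load per day: day 1: 14, day 2: 11, day 3: 11, day 4: 1, day 5: 0.
Peak is 14.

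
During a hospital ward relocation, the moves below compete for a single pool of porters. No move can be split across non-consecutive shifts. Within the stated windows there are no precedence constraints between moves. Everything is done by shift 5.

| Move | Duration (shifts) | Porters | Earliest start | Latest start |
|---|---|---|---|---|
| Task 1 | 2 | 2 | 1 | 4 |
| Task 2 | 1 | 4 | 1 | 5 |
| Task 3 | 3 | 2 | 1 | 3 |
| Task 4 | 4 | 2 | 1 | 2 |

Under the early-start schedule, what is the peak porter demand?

Early-start schedule: Task 1@1, Task 2@1, Task 3@1, Task 4@1.
Load per shift: shift 1: 10, shift 2: 6, shift 3: 4, shift 4: 2, shift 5: 0.
Peak is 10.

10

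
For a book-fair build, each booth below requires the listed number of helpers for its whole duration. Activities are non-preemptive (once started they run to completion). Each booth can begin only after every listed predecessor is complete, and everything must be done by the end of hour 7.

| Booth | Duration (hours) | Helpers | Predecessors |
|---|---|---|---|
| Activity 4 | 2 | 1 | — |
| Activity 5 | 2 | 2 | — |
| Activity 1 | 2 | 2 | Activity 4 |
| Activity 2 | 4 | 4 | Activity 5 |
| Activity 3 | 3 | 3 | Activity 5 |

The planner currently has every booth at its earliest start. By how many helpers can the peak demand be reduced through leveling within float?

Early-start peak: h1:3  h2:3  h3:9  h4:9  h5:7  h6:4  h7:0 ⇒ 9.
Leveled (Activity 4@1, Activity 5@1, Activity 1@3, Activity 2@3, Activity 3@5): h1:3  h2:3  h3:6  h4:6  h5:7  h6:7  h7:3 ⇒ 7.
Reduction 9 − 7 = 2.

2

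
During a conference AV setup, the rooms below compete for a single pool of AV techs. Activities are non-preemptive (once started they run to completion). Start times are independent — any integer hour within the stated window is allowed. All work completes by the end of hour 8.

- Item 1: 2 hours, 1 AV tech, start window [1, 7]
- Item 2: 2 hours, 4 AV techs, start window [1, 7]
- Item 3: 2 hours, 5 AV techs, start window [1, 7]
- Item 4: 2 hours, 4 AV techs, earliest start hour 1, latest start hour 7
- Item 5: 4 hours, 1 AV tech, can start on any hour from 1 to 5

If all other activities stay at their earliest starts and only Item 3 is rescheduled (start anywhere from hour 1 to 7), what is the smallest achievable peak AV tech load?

10

Item 3@1: h1:15  h2:15  h3:1  h4:1  h5:0  h6:0  h7:0  h8:0 → peak 15
Item 3@2: h1:10  h2:15  h3:6  h4:1  h5:0  h6:0  h7:0  h8:0 → peak 15
Item 3@3: h1:10  h2:10  h3:6  h4:6  h5:0  h6:0  h7:0  h8:0 → peak 10
Item 3@4: h1:10  h2:10  h3:1  h4:6  h5:5  h6:0  h7:0  h8:0 → peak 10
Item 3@5: h1:10  h2:10  h3:1  h4:1  h5:5  h6:5  h7:0  h8:0 → peak 10
Item 3@6: h1:10  h2:10  h3:1  h4:1  h5:0  h6:5  h7:5  h8:0 → peak 10
Item 3@7: h1:10  h2:10  h3:1  h4:1  h5:0  h6:0  h7:5  h8:5 → peak 10
Best is Item 3@3, peak 10.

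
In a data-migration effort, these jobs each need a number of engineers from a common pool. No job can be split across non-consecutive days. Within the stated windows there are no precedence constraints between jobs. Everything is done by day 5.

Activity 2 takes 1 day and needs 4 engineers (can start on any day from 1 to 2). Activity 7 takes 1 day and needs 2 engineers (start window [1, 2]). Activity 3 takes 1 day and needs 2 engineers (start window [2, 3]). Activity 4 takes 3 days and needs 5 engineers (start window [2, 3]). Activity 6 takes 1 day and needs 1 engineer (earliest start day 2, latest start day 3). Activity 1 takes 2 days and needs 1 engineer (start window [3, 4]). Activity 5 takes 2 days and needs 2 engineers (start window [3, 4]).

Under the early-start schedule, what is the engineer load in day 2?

At early start, day 2 has: Activity 3, Activity 4, Activity 6.
Demand: 2 + 5 + 1 = 8.

8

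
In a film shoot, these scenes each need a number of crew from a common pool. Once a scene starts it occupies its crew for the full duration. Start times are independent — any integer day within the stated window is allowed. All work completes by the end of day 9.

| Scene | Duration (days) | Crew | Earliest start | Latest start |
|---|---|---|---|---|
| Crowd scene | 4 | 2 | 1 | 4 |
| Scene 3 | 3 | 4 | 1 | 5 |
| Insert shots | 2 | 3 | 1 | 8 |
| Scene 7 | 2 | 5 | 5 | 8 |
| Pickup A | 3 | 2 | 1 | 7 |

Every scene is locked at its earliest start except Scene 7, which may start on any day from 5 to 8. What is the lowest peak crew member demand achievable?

Scene 7@5: d1:11  d2:11  d3:8  d4:2  d5:5  d6:5  d7:0  d8:0  d9:0 → peak 11
Scene 7@6: d1:11  d2:11  d3:8  d4:2  d5:0  d6:5  d7:5  d8:0  d9:0 → peak 11
Scene 7@7: d1:11  d2:11  d3:8  d4:2  d5:0  d6:0  d7:5  d8:5  d9:0 → peak 11
Scene 7@8: d1:11  d2:11  d3:8  d4:2  d5:0  d6:0  d7:0  d8:5  d9:5 → peak 11
Best is Scene 7@5, peak 11.

11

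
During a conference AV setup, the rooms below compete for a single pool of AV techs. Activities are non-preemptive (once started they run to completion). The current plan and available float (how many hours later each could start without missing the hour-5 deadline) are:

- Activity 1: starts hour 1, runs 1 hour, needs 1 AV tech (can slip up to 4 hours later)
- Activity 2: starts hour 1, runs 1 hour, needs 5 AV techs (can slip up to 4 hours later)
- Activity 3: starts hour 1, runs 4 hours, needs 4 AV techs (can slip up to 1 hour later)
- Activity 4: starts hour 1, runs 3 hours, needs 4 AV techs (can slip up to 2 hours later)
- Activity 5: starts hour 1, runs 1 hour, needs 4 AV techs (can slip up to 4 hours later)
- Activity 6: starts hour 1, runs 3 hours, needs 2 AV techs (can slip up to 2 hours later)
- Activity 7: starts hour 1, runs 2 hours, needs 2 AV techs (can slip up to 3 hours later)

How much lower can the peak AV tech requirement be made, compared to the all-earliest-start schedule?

12

Early-start peak: h1:22  h2:12  h3:10  h4:4  h5:0 ⇒ 22.
Leveled (Activity 1@1, Activity 2@1, Activity 3@2, Activity 4@1, Activity 5@5, Activity 6@2, Activity 7@4): h1:10  h2:10  h3:10  h4:8  h5:10 ⇒ 10.
Reduction 22 − 10 = 12.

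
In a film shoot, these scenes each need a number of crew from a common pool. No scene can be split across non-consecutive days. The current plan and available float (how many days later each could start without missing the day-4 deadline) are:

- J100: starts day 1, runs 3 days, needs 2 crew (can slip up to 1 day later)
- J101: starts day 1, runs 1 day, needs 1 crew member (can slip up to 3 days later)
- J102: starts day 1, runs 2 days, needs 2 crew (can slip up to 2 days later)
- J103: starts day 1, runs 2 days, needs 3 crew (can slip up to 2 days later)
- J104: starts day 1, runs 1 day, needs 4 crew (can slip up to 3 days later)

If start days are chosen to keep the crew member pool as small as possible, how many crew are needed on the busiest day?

Early-start (J100@1, J101@1, J102@1, J103@1, J104@1) gives peak 12: d1:12  d2:7  d3:2  d4:0.
Shift J102→3, J104→4.
Schedule J100@1, J101@1, J102@3, J103@1, J104@4: d1:6  d2:5  d3:4  d4:6 — peak 6.
Total crew member-days = 21 over 4 days ⇒ peak ≥ ⌈21/4⌉ = 6, so 6 is optimal.

6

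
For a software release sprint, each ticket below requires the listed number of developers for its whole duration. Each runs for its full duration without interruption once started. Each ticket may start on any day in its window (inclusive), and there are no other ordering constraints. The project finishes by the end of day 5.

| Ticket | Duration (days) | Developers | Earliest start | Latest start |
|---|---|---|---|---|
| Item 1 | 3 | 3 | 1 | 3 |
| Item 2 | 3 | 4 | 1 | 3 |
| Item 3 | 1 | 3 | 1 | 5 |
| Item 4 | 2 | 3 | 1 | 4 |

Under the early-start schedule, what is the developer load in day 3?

At early start, day 3 has: Item 1, Item 2.
Demand: 3 + 4 = 7.

7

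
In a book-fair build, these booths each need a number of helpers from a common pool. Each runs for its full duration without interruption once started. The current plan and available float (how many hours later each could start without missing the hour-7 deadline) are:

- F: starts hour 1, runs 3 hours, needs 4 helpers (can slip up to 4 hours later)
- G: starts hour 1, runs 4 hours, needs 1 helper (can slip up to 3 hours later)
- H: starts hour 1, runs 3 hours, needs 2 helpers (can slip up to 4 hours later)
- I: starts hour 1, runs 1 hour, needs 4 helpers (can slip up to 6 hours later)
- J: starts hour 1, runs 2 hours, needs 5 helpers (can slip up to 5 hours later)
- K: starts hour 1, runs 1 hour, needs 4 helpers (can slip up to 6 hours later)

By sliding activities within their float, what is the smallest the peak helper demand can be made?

Early-start (F@1, G@1, H@1, I@1, J@1, K@1) gives peak 20: h1:20  h2:12  h3:7  h4:1  h5:0  h6:0  h7:0.
Shift G→4, I→4, J→5, K→7.
Schedule F@1, G@4, H@1, I@4, J@5, K@7: h1:6  h2:6  h3:6  h4:5  h5:6  h6:6  h7:5 — peak 6.
Total helper-hours = 40 over 7 hours ⇒ peak ≥ ⌈40/7⌉ = 6, so 6 is optimal.

6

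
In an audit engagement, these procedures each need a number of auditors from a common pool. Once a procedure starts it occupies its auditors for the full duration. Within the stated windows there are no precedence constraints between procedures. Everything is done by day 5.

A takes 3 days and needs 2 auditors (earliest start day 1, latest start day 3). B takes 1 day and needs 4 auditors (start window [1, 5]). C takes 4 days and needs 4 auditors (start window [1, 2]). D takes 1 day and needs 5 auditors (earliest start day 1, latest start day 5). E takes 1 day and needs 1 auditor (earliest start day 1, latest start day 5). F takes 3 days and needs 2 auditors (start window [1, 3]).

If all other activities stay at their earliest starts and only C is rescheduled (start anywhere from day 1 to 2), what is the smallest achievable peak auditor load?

14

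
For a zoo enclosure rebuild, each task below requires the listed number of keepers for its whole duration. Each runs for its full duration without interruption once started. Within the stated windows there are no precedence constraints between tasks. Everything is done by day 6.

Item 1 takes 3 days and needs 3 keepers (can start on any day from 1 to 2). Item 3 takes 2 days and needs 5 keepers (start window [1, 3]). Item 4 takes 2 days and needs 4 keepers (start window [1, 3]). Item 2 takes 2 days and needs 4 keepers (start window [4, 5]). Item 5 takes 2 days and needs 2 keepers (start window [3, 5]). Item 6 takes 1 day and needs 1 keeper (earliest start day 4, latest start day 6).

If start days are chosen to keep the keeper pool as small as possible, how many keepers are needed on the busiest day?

Early-start (Item 1@1, Item 3@1, Item 4@1, Item 2@4, Item 5@3, Item 6@4) gives peak 12: d1:12  d2:12  d3:5  d4:7  d5:4  d6:0.
Shift Item 4→3, Item 5→5, Item 6→5.
Schedule Item 1@1, Item 3@1, Item 4@3, Item 2@4, Item 5@5, Item 6@5: d1:8  d2:8  d3:7  d4:8  d5:7  d6:2 — peak 8.

8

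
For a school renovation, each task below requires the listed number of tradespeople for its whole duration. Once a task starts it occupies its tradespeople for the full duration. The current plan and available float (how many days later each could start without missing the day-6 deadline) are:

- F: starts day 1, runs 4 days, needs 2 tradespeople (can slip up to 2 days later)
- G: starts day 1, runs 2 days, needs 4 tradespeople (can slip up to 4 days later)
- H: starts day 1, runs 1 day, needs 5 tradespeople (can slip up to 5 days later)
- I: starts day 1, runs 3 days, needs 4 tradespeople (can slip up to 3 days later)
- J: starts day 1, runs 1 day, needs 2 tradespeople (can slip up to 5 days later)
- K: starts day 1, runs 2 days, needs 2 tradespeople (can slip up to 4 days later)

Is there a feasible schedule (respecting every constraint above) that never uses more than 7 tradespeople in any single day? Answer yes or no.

The minimum achievable peak is 8; 7 < 8, so no feasible schedule stays within the cap.

no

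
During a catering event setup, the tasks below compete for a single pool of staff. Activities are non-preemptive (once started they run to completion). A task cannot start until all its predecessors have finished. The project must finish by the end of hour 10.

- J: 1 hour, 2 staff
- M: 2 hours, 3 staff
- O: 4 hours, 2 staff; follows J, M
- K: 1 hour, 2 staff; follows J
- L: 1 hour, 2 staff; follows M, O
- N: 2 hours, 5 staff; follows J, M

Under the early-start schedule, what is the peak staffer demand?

7

Early-start schedule: J@1, M@1, O@3, K@2, L@7, N@3.
Load per hour: hour 1: 5, hour 2: 5, hour 3: 7, hour 4: 7, hour 5: 2, hour 6: 2, hour 7: 2, hour 8: 0, hour 9: 0, hour 10: 0.
Peak is 7.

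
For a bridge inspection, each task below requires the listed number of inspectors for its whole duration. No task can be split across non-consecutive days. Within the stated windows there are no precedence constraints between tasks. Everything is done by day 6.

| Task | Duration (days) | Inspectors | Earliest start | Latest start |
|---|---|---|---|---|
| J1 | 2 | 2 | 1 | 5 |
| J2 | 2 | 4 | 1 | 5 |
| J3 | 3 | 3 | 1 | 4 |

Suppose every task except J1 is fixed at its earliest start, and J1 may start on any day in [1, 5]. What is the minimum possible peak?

7

J1@1: d1:9  d2:9  d3:3  d4:0  d5:0  d6:0 → peak 9
J1@2: d1:7  d2:9  d3:5  d4:0  d5:0  d6:0 → peak 9
J1@3: d1:7  d2:7  d3:5  d4:2  d5:0  d6:0 → peak 7
J1@4: d1:7  d2:7  d3:3  d4:2  d5:2  d6:0 → peak 7
J1@5: d1:7  d2:7  d3:3  d4:0  d5:2  d6:2 → peak 7
Best is J1@3, peak 7.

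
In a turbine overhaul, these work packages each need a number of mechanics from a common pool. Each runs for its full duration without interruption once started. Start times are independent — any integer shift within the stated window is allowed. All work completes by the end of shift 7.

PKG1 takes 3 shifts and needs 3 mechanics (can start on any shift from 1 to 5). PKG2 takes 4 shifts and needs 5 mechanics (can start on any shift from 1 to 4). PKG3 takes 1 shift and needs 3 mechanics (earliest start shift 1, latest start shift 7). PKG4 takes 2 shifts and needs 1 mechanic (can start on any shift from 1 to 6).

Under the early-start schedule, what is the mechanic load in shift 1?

12

At early start, shift 1 has: PKG1, PKG2, PKG3, PKG4.
Demand: 3 + 5 + 3 + 1 = 12.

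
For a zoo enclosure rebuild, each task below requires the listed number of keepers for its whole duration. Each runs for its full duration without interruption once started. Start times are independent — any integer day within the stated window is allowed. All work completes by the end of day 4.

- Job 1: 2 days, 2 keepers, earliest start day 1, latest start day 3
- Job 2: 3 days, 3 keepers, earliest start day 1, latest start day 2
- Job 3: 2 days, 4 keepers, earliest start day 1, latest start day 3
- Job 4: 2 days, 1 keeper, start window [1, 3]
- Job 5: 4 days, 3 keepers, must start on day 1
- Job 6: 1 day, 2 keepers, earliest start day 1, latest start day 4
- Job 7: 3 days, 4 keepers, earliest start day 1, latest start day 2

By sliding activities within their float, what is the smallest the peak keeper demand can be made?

14

Early-start (Job 1@1, Job 2@1, Job 3@1, Job 4@1, Job 5@1, Job 6@1, Job 7@1) gives peak 19: d1:19  d2:17  d3:10  d4:3.
Shift Job 3→3, Job 7→2.
Schedule Job 1@1, Job 2@1, Job 3@3, Job 4@1, Job 5@1, Job 6@1, Job 7@2: d1:11  d2:13  d3:14  d4:11 — peak 14.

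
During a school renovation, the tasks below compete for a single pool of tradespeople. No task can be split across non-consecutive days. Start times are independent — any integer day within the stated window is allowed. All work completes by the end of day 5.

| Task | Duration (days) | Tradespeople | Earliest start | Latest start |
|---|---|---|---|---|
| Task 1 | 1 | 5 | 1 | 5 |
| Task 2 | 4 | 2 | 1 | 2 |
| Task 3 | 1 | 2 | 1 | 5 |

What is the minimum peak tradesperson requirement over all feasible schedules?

5

Early-start (Task 1@1, Task 2@1, Task 3@1) gives peak 9: d1:9  d2:2  d3:2  d4:2  d5:0.
Shift Task 2→2, Task 3→2.
Schedule Task 1@1, Task 2@2, Task 3@2: d1:5  d2:4  d3:2  d4:2  d5:2 — peak 5.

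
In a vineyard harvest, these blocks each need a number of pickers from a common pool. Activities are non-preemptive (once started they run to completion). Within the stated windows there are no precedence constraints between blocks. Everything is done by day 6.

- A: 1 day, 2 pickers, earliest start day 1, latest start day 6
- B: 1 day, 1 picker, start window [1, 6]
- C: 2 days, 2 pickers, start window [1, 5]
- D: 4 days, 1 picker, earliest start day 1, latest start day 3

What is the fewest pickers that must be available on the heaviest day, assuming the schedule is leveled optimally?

Early-start (A@1, B@1, C@1, D@1) gives peak 6: d1:6  d2:3  d3:1  d4:1  d5:0  d6:0.
Shift C→2, D→2.
Schedule A@1, B@1, C@2, D@2: d1:3  d2:3  d3:3  d4:1  d5:1  d6:0 — peak 3.

3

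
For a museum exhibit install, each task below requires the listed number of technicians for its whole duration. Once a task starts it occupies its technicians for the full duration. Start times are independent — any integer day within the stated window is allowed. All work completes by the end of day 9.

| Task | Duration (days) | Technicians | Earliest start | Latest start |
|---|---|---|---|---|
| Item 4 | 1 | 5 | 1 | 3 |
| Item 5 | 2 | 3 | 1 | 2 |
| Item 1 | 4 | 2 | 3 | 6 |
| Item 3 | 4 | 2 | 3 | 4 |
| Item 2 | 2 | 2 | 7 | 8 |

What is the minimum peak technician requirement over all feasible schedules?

Early-start (Item 4@1, Item 5@1, Item 1@3, Item 3@3, Item 2@7) gives peak 8: d1:8  d2:3  d3:4  d4:4  d5:4  d6:4  d7:2  d8:2  d9:0.
Shift Item 5→2, Item 3→4.
Schedule Item 4@1, Item 5@2, Item 1@3, Item 3@4, Item 2@7: d1:5  d2:3  d3:5  d4:4  d5:4  d6:4  d7:4  d8:2  d9:0 — peak 5.

5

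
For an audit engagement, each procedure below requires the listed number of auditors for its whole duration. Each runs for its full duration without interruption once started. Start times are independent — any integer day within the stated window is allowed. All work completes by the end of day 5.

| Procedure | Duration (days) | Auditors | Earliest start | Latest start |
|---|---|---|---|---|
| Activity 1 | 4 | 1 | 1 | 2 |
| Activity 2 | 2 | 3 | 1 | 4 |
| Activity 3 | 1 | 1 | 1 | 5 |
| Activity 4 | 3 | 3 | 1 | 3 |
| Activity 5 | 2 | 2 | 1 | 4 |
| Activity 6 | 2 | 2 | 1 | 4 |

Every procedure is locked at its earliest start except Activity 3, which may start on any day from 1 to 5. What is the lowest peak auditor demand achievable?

11

Activity 3@1: d1:12  d2:11  d3:4  d4:1  d5:0 → peak 12
Activity 3@2: d1:11  d2:12  d3:4  d4:1  d5:0 → peak 12
Activity 3@3: d1:11  d2:11  d3:5  d4:1  d5:0 → peak 11
Activity 3@4: d1:11  d2:11  d3:4  d4:2  d5:0 → peak 11
Activity 3@5: d1:11  d2:11  d3:4  d4:1  d5:1 → peak 11
Best is Activity 3@3, peak 11.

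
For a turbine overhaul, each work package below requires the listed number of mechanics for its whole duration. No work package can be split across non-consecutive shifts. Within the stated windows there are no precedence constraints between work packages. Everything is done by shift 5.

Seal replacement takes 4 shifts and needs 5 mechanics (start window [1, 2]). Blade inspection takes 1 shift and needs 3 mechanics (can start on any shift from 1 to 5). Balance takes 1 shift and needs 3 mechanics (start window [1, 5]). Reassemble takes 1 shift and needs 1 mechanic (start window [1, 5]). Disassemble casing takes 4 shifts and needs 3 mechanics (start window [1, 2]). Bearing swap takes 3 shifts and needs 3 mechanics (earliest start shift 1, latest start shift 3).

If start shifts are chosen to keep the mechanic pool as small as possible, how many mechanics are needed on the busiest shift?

Early-start (Seal replacement@1, Blade inspection@1, Balance@1, Reassemble@1, Disassemble casing@1, Bearing swap@1) gives peak 18: s1:18  s2:11  s3:11  s4:8  s5:0.
Shift Reassemble→2, Disassemble casing→2, Bearing swap→3.
Schedule Seal replacement@1, Blade inspection@1, Balance@1, Reassemble@2, Disassemble casing@2, Bearing swap@3: s1:11  s2:9  s3:11  s4:11  s5:6 — peak 11.

11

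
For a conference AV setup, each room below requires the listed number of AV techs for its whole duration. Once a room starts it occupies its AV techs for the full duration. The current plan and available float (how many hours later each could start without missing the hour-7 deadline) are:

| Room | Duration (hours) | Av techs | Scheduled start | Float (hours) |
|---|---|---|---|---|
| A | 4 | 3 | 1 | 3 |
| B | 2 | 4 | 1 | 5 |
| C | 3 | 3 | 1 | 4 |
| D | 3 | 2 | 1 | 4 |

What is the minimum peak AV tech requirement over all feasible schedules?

6

Early-start (A@1, B@1, C@1, D@1) gives peak 12: h1:12  h2:12  h3:8  h4:3  h5:0  h6:0  h7:0.
Shift B→5, D→4.
Schedule A@1, B@5, C@1, D@4: h1:6  h2:6  h3:6  h4:5  h5:6  h6:6  h7:0 — peak 6.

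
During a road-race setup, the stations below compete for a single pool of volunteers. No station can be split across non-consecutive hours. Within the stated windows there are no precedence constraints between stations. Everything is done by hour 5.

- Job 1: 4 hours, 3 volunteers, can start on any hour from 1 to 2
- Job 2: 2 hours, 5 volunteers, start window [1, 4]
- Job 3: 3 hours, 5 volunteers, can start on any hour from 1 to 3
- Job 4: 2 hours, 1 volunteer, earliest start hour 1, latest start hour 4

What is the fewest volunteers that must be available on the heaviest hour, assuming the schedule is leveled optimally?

9

Early-start (Job 1@1, Job 2@1, Job 3@1, Job 4@1) gives peak 14: h1:14  h2:14  h3:8  h4:3  h5:0.
Shift Job 3→3.
Schedule Job 1@1, Job 2@1, Job 3@3, Job 4@1: h1:9  h2:9  h3:8  h4:8  h5:5 — peak 9.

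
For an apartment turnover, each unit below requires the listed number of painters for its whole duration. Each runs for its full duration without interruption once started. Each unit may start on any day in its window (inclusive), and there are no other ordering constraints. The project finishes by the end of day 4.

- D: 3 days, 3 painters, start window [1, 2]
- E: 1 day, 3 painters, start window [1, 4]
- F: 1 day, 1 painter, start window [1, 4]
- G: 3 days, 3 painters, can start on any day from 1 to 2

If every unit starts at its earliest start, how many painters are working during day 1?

At early start, day 1 has: D, E, F, G.
Demand: 3 + 3 + 1 + 3 = 10.

10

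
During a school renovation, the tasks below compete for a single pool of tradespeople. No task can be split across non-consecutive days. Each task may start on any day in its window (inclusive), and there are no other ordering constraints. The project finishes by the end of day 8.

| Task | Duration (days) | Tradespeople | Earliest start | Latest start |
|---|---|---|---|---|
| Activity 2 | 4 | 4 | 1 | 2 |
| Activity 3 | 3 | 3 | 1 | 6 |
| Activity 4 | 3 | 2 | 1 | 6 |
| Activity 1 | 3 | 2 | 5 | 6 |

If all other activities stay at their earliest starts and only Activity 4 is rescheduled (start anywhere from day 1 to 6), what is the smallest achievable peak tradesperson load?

7

Activity 4@1: d1:9  d2:9  d3:9  d4:4  d5:2  d6:2  d7:2  d8:0 → peak 9
Activity 4@2: d1:7  d2:9  d3:9  d4:6  d5:2  d6:2  d7:2  d8:0 → peak 9
Activity 4@3: d1:7  d2:7  d3:9  d4:6  d5:4  d6:2  d7:2  d8:0 → peak 9
Activity 4@4: d1:7  d2:7  d3:7  d4:6  d5:4  d6:4  d7:2  d8:0 → peak 7
Activity 4@5: d1:7  d2:7  d3:7  d4:4  d5:4  d6:4  d7:4  d8:0 → peak 7
Activity 4@6: d1:7  d2:7  d3:7  d4:4  d5:2  d6:4  d7:4  d8:2 → peak 7
Best is Activity 4@4, peak 7.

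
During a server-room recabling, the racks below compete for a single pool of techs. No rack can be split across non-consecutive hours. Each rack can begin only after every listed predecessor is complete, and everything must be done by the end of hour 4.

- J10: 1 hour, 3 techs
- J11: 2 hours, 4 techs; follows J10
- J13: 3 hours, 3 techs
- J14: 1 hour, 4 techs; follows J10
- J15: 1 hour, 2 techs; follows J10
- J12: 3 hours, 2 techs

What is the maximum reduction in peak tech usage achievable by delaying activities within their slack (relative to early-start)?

Early-start peak: h1:8  h2:15  h3:9  h4:0 ⇒ 15.
Leveled (J10@1, J11@2, J13@1, J14@4, J15@4, J12@1): h1:8  h2:9  h3:9  h4:6 ⇒ 9.
Reduction 15 − 9 = 6.

6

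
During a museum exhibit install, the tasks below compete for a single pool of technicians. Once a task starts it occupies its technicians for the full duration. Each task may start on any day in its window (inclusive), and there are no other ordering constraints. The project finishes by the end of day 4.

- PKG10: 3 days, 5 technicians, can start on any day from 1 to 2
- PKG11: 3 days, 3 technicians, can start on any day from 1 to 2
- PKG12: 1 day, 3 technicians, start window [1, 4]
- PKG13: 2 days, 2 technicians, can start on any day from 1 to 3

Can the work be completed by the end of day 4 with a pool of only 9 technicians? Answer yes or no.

The minimum achievable peak is 10; 9 < 10, so no feasible schedule stays within the cap.

no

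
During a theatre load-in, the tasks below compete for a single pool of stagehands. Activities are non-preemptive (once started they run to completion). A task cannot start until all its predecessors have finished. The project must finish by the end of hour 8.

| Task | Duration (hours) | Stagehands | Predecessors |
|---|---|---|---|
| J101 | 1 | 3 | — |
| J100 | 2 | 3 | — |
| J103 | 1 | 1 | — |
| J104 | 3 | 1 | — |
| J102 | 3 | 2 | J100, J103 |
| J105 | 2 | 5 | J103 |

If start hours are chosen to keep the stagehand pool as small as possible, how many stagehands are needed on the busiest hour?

5

Early-start (J101@1, J100@1, J103@1, J104@1, J102@3, J105@2) gives peak 9: h1:8  h2:9  h3:8  h4:2  h5:2  h6:0  h7:0  h8:0.
Shift J100→2, J102→4, J105→7.
Schedule J101@1, J100@2, J103@1, J104@1, J102@4, J105@7: h1:5  h2:4  h3:4  h4:2  h5:2  h6:2  h7:5  h8:5 — peak 5.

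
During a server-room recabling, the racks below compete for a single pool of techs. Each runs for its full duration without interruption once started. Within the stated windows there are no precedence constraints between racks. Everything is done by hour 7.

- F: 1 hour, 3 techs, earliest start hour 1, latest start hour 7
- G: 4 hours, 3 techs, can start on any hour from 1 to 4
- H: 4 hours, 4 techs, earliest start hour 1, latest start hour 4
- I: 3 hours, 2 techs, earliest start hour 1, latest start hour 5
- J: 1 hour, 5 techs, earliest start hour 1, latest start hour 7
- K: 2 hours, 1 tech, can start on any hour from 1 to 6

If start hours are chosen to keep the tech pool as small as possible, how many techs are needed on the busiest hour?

7

Early-start (F@1, G@1, H@1, I@1, J@1, K@1) gives peak 18: h1:18  h2:10  h3:9  h4:7  h5:0  h6:0  h7:0.
Shift H→2, I→5, J→7, K→5.
Schedule F@1, G@1, H@2, I@5, J@7, K@5: h1:6  h2:7  h3:7  h4:7  h5:7  h6:3  h7:7 — peak 7.
Total tech-hours = 44 over 7 hours ⇒ peak ≥ ⌈44/7⌉ = 7, so 7 is optimal.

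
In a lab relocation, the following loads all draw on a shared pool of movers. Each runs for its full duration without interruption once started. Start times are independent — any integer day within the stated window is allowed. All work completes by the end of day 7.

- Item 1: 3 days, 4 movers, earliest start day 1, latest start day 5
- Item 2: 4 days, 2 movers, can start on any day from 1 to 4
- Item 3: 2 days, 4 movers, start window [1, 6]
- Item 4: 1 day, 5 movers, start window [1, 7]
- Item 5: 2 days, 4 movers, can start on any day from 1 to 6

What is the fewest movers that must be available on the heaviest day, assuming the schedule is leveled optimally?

8

Early-start (Item 1@1, Item 2@1, Item 3@1, Item 4@1, Item 5@1) gives peak 19: d1:19  d2:14  d3:6  d4:2  d5:0  d6:0  d7:0.
Shift Item 3→4, Item 4→7, Item 5→5.
Schedule Item 1@1, Item 2@1, Item 3@4, Item 4@7, Item 5@5: d1:6  d2:6  d3:6  d4:6  d5:8  d6:4  d7:5 — peak 8.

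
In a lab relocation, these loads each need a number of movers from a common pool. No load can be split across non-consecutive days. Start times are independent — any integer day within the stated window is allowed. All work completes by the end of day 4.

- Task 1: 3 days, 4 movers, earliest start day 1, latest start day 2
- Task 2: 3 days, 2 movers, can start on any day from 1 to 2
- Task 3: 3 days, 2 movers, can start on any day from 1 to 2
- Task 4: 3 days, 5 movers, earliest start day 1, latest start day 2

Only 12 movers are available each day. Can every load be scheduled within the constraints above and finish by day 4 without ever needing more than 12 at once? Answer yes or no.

no

The minimum achievable peak is 13; 12 < 13, so no feasible schedule stays within the cap.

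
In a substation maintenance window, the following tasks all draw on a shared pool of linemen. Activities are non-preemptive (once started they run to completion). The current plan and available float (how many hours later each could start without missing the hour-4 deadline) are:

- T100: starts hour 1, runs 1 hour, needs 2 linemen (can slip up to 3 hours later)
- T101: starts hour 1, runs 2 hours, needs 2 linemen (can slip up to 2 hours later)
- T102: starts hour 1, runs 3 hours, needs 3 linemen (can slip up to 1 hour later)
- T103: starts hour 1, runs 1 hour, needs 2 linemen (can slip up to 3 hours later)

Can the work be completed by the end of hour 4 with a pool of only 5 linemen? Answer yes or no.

yes

Schedule T100@1, T101@1, T102@2, T103@3: h1:4  h2:5  h3:5  h4:3 — peak 5 ≤ 5.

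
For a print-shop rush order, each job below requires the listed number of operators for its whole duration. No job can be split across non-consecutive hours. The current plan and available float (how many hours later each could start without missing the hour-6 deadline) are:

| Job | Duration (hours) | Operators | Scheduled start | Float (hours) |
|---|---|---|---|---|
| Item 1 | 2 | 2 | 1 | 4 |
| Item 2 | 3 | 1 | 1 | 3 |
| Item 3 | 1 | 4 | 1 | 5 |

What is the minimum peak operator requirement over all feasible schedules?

4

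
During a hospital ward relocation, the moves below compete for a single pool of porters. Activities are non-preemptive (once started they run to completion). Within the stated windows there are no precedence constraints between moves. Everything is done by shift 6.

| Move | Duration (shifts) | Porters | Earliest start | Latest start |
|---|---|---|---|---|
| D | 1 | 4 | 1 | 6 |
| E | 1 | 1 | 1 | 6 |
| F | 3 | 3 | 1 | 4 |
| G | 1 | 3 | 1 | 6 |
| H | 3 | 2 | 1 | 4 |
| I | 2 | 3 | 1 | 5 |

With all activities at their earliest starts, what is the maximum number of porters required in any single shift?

16

Early-start schedule: D@1, E@1, F@1, G@1, H@1, I@1.
Load per shift: shift 1: 16, shift 2: 8, shift 3: 5, shift 4: 0, shift 5: 0, shift 6: 0.
Peak is 16.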